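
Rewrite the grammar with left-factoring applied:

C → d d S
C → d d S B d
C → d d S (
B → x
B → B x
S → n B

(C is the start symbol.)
C → d d S C'
C' → ε
C' → B d
C' → (
B → x
B → B x
S → n B

Left-factoring transforms A → αβ₁ | αβ₂ into A → αA' and A' → β₁ | β₂
(α is the longest common prefix among the alternatives). Repeat until
no nonterminal has two alternatives with a common prefix.

Round 1: C has alternatives sharing prefix 'd d S'. Introduce C': C → d d S C'
  Add: C' → ε
  Add: C' → B d
  Add: C' → (

No remaining common prefixes — done.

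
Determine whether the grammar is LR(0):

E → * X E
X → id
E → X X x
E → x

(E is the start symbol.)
Yes, the grammar is LR(0)

A grammar is LR(0) if no state in the canonical LR(0) collection has:
  - both a shift item (dot before a terminal) and a complete item (shift-reduce conflict), or
  - two or more complete items (reduce-reduce conflict; the accept item [E' → E .] counts as a complete item here).

Augment with E' → E and build the canonical LR(0) collection (I0 = CLOSURE({[E' → . E]}), then GOTO on every symbol after a dot until no new states appear). It has 10 states:
  I0: { [E → . * X E], [E → . X X x], [E → . x], [E' → . E], [X → . id] }  — shift
  I1: { [E → * . X E], [X → . id] }  — shift
  I2: { [E' → E .] }  — accept
  I3: { [E → X . X x], [X → . id] }  — shift
  I4: { [X → id .] }  — reduce
  I5: { [E → x .] }  — reduce
  I6: { [E → X X . x] }  — shift
  I7: { [E → X X x .] }  — reduce
  I8: { [E → * X . E], [E → . * X E], [E → . X X x], [E → . x], [X → . id] }  — shift
  I9: { [E → * X E .] }  — reduce

Every state is either a pure shift/goto state or contains exactly one complete item and nothing to shift — no conflicts. The grammar is LR(0).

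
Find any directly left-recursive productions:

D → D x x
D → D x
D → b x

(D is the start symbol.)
Yes, D is left-recursive

Direct left recursion occurs when N → N α for some non-terminal N (the right-hand side begins with the left-hand side itself).

D → D x x: LEFT RECURSIVE (starts with D)
D → D x: LEFT RECURSIVE (starts with D)
D → b x: starts with b

The grammar has direct left recursion on: D.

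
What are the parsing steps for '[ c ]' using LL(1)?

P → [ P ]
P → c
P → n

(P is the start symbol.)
LL(1) parsing maintains a stack (initially the start symbol over $) and the input. At each step: if the stack top is a terminal, match it against the current input token; if it is a non-terminal N, replace it with the RHS of M[N, lookahead] (the unique production whose predict set contains the lookahead).

Stack is shown with the top on the left.

Stack    Input    Action
------------------------
P $      [ c ] $  output P → [ P ]
[ P ] $  [ c ] $  match '['
P ] $    c ] $    output P → c
c ] $    c ] $    match 'c'
] $      ] $      match ']'
$        $        accept

The string is accepted.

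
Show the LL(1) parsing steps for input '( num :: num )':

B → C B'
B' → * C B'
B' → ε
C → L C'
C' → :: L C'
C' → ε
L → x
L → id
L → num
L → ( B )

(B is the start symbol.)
Stack is shown with the top on the left.

Stack                 Input             Action
----------------------------------------------
B $                   ( num :: num ) $  output B → C B'
C B' $                ( num :: num ) $  output C → L C'
L C' B' $             ( num :: num ) $  output L → ( B )
( B ) C' B' $         ( num :: num ) $  match '('
B ) C' B' $           num :: num ) $    output B → C B'
C B' ) C' B' $        num :: num ) $    output C → L C'
L C' B' ) C' B' $     num :: num ) $    output L → num
num C' B' ) C' B' $   num :: num ) $    match 'num'
C' B' ) C' B' $       :: num ) $        output C' → :: L C'
:: L C' B' ) C' B' $  :: num ) $        match '::'
L C' B' ) C' B' $     num ) $           output L → num
num C' B' ) C' B' $   num ) $           match 'num'
C' B' ) C' B' $       ) $               output C' → ε
B' ) C' B' $          ) $               output B' → ε
) C' B' $             ) $               match ')'
C' B' $               $                 output C' → ε
B' $                  $                 output B' → ε
$                     $                 accept

The string is accepted.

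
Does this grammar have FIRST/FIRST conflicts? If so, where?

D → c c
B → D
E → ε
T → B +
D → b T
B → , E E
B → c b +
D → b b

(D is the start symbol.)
Yes. D → b T / D → b b on { 'b' }; B → D / B → c b '+' on { 'c' }

A FIRST/FIRST conflict occurs when two productions N → α and N → β for the same non-terminal have FIRST(α) ∩ FIRST(β) ≠ ∅ (with ε ∈ FIRST of a nullable right-hand side, so two nullable alternatives also conflict).

FIRST sets of the non-terminals at (or reachable through a nullable prefix from) the front of some alternative:
  FIRST(D) = { 'b', 'c' }

Productions for D:
  D → c c: FIRST = { 'c' }
  D → b T: FIRST = { 'b' }
  D → b b: FIRST = { 'b' }
Productions for B:
  B → D: FIRST = { 'b', 'c' }
  B → , E E: FIRST = { ',' }
  B → c b +: FIRST = { 'c' }
E, T have only one production, so no FIRST/FIRST conflict is possible there.

Conflict for D: D → b T and D → b b
  Overlap: { 'b' }
Conflict for B: B → D and B → c b +
  Overlap: { 'c' }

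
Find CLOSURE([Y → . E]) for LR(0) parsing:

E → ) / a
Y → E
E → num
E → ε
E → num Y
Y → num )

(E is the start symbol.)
Start with: [Y → . E]
  [Y → . E] has the dot before E: add [E → . ) / a], [E → . num], [E → .], [E → . num Y]
No further items can be added.

CLOSURE = { [E → . ) / a], [E → . num Y], [E → . num], [E → .], [Y → . E] }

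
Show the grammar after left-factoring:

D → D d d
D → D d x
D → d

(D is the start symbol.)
D → D d D'
D' → d
D' → x
D → d

Left-factoring transforms A → αβ₁ | αβ₂ into A → αA' and A' → β₁ | β₂
(α is the longest common prefix among the alternatives). Repeat until
no nonterminal has two alternatives with a common prefix.

Round 1: D has alternatives sharing prefix 'D d'. Introduce D': D → D d D'
  Add: D' → d
  Add: D' → x

No remaining common prefixes — done.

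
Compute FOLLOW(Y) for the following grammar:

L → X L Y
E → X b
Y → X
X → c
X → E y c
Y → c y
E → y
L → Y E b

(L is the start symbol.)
To compute FOLLOW(Y), find every occurrence of Y on a right-hand side N → α Y β: add FIRST(β) \ {ε}, and if β is empty or nullable also add FOLLOW(N). Iterate to a fixed point.

In L → X L Y: Y is at the end, add FOLLOW(L)
In L → Y E b: Y is followed by E b, add FIRST(E b) \ {ε} = { 'c', 'y' }

The FOLLOW sets referred to above (computed the same way, to a fixed point):
  FOLLOW(L) = { $, 'c', 'y' }

Taking the union: FOLLOW(Y) = { $, 'c', 'y' }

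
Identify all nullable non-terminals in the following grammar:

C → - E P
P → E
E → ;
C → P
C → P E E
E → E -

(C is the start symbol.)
None

A non-terminal is nullable if it can derive ε (the empty string): either it has an ε-production, or it has a production whose right-hand side consists entirely of nullable non-terminals.

There are no ε-productions, so no non-terminal can derive ε.
No non-terminals are nullable.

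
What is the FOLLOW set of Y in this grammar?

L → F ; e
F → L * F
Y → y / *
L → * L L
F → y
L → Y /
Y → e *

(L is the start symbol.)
{ '/' }

In L → Y /: Y is followed by '/', add FIRST('/') \ {ε} = { '/' }

Taking the union: FOLLOW(Y) = { '/' }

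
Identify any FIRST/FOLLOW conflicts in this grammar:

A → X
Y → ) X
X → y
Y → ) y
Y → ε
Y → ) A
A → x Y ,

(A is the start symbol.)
No FIRST/FOLLOW conflicts.

Nullable non-terminals: Y.

Y: nullable alternative(s) Y → ε; FOLLOW(Y) = { ',' }
  Y → ) X: FIRST \ {ε} = { ')' } — disjoint from FOLLOW(Y)
  Y → ) y: FIRST \ {ε} = { ')' } — disjoint from FOLLOW(Y)
  Y → ε: FIRST \ {ε} = { } — this is the only nullable alternative, skip
  Y → ) A: FIRST \ {ε} = { ')' } — disjoint from FOLLOW(Y)

A, X have no nullable alternative, so no FIRST/FOLLOW check is needed there.

No FIRST/FOLLOW conflicts found.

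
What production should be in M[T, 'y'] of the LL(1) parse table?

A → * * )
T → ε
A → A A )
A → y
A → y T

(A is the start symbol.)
To find M[T, 'y'], we find productions for T where 'y' is in the predict set (PREDICT(N → α) = (FIRST(α) \ {ε}) ∪ (FOLLOW(N) if α ⇒* ε)).

Relevant sets:
  FOLLOW(T) = { $, ')', '*', 'y' }

T → ε: PREDICT = { $, ')', '*', 'y' }
  'y' is in predict set, so this production goes in M[T, 'y']

M[T, 'y'] = T → ε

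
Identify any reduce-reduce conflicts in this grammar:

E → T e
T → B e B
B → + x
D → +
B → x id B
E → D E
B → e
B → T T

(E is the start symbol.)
Augment with E' → E and build the canonical LR(0) collection (I0 = CLOSURE({[E' → . E]}), then GOTO on every symbol after a dot until no new states appear). It has 18 states:
  I0: { [B → . + x], [B → . T T], [B → . e], [B → . x id B], [D → . +], [E → . D E], [E → . T e], [E' → . E], [T → . B e B] }  — shift
  I1: { [B → + . x], [D → + .] }  — shift, reduce
  I2: { [T → B . e B] }  — shift
  I3: { [B → . + x], [B → . T T], [B → . e], [B → . x id B], [D → . +], [E → . D E], [E → . T e], [E → D . E], [T → . B e B] }  — shift
  I4: { [E' → E .] }  — accept
  I5: { [B → . + x], [B → . T T], [B → . e], [B → . x id B], [B → T . T], [E → T . e], [T → . B e B] }  — shift
  I6: { [B → e .] }  — reduce
  I7: { [B → x . id B] }  — shift
  I8: { [B → . + x], [B → . T T], [B → . e], [B → . x id B], [B → x id . B], [T → . B e B] }  — shift
  I9: { [B → + . x] }  — shift
  I10: { [B → x id B .], [T → B . e B] }  — shift, reduce
  I11: { [B → . + x], [B → . T T], [B → . e], [B → . x id B], [B → T . T], [T → . B e B] }  — shift
  I12: { [B → . + x], [B → . T T], [B → . e], [B → . x id B], [B → T . T], [B → T T .], [T → . B e B] }  — shift, reduce
  I13: { [B → . + x], [B → . T T], [B → . e], [B → . x id B], [T → . B e B], [T → B e . B] }  — shift
  I14: { [T → B . e B], [T → B e B .] }  — shift, reduce
  I15: { [B → + x .] }  — reduce
  I16: { [B → e .], [E → T e .] }  — 2 reduces
  I17: { [E → D E .] }  — reduce

I16 contains complete items [B → e .], [E → T e .] — reduce-reduce conflict.

Answer: Yes — I16: [B → e .] vs [E → T e .]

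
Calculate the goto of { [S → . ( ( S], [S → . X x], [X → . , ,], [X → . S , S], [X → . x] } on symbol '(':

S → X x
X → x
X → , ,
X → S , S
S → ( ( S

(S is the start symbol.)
GOTO(I, '(') = CLOSURE({ [A → αX.β] : [A → α.Xβ] ∈ I, X = '(' })

Items with dot before '(', with the dot advanced:
  [S → . ( ( S] → [S → ( . ( S]
Closure adds nothing (no advanced item has the dot before a non-terminal).

GOTO = { [S → ( . ( S] }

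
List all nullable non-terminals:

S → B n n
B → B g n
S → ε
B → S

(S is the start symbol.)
ε-productions: S → ε
So S is immediately nullable.
B → S: every symbol on the right is nullable, so B is nullable too.
Every non-terminal is now nullable.
Nullable = { 'B', 'S' }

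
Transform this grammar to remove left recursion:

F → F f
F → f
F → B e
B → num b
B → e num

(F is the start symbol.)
F → f F'
F → B e F'
F' → f F'
F' → ε
B → num b
B → e num

F is directly left-recursive. The standard transformation for
  A → A α₁ | ... | A α_m | β₁ | ... | β_n
is
  A  → β₁ A' | ... | β_n A'
  A' → α₁ A' | ... | α_m A' | ε

F → f becomes F → f F'
F → B e becomes F → B e F'
F → F f becomes F' → f F'
Add F' → ε

Productions for other non-terminals are unchanged:
  B → num b
  B → e num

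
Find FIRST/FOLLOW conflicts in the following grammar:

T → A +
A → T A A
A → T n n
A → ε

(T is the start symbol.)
A FIRST/FOLLOW conflict occurs when a non-terminal N has a nullable alternative N → β (β ⇒* ε) and another alternative N → α with FIRST(α) ∩ FOLLOW(N) ≠ ∅: on such a lookahead the parser cannot decide between expanding α and letting N vanish via β.

Nullable non-terminals: A.
FIRST sets used below: FIRST(T) = { '+' }

A: nullable alternative(s) A → ε; FOLLOW(A) = { '+' }
  A → T A A: FIRST \ {ε} = { '+' } — overlaps FOLLOW(A) on { '+' }: CONFLICT
  A → T n n: FIRST \ {ε} = { '+' } — overlaps FOLLOW(A) on { '+' }: CONFLICT
  A → ε: FIRST \ {ε} = { } — this is the only nullable alternative, skip

T has no nullable alternative, so no FIRST/FOLLOW check is needed there.

So the grammar has 2 FIRST/FOLLOW conflicts (marked CONFLICT above).

Answer: Yes. A → T A A with FOLLOW(A) on { '+' }; A → T n n with FOLLOW(A) on { '+' }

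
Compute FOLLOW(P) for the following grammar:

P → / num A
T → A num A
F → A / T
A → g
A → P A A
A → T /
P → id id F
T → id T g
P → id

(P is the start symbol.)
{ $, '/', 'g', 'id' }

To compute FOLLOW(P), find every occurrence of P on a right-hand side N → α P β: add FIRST(β) \ {ε}, and if β is empty or nullable also add FOLLOW(N). Iterate to a fixed point.

P is the start symbol, so $ ∈ FOLLOW(P).
In A → P A A: P is followed by A A, add FIRST(A A) \ {ε} = { '/', 'g', 'id' }

Taking the union: FOLLOW(P) = { $, '/', 'g', 'id' }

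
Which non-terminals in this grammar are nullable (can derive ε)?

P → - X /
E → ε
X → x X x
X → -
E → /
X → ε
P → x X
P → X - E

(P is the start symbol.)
{ 'E', 'X' }

ε-productions: E → ε, X → ε
So E, X are immediately nullable.
No further non-terminal can be added: every production for the remaining non-terminals contains a terminal or a non-nullable non-terminal.
Nullable = { 'E', 'X' }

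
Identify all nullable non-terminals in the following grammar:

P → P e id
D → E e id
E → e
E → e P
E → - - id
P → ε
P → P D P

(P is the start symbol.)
{ 'P' }

A non-terminal is nullable if it can derive ε (the empty string): either it has an ε-production, or it has a production whose right-hand side consists entirely of nullable non-terminals.

ε-productions: P → ε
So P is immediately nullable.
No further non-terminal can be added: every production for the remaining non-terminals contains a terminal or a non-nullable non-terminal.
Nullable = { 'P' }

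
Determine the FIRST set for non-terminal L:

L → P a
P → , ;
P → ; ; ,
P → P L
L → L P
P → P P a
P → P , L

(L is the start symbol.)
To compute FIRST(L), examine every production with L on the left-hand side, reading each right-hand side left to right until a non-nullable symbol is reached.

FIRST sets of the other non-terminals involved (by the same procedure, iterated to a fixed point):
  FIRST(P) = { ',', ';' }

From L → P a:
  - P is a non-terminal: add FIRST(P) \ {ε} = { ',', ';' }
    P is not nullable, so stop
From L → L P:
  - L is the symbol being defined: contributes nothing new
    L is not nullable, so stop

Collecting: FIRST(L) = { ',', ';' }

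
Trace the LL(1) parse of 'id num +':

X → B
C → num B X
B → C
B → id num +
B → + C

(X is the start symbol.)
LL(1) parsing maintains a stack (initially the start symbol over $) and the input. At each step: if the stack top is a terminal, match it against the current input token; if it is a non-terminal N, replace it with the RHS of M[N, lookahead] (the unique production whose predict set contains the lookahead).

Stack is shown with the top on the left.

Stack       Input       Action
------------------------------
X $         id num + $  output X → B
B $         id num + $  output B → id num +
id num + $  id num + $  match 'id'
num + $     num + $     match 'num'
+ $         + $         match '+'
$           $           accept

The string is accepted.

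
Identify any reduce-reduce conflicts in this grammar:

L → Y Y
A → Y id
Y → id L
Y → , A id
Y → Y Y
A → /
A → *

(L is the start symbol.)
Yes — I6: [L → Y Y .] vs [Y → Y Y .]

A reduce-reduce conflict occurs when an LR(0) state has two complete items [A → α .] and [B → β .] — both call for a reduction, and with no lookahead the parser cannot choose between them.

Augment with L' → L and build the canonical LR(0) collection (I0 = CLOSURE({[L' → . L]}), then GOTO on every symbol after a dot until no new states appear). It has 14 states:
  I0: { [L → . Y Y], [L' → . L], [Y → . , A id], [Y → . Y Y], [Y → . id L] }  — shift
  I1: { [A → . *], [A → . /], [A → . Y id], [Y → , . A id], [Y → . , A id], [Y → . Y Y], [Y → . id L] }  — shift
  I2: { [L' → L .] }  — accept
  I3: { [L → Y . Y], [Y → . , A id], [Y → . Y Y], [Y → . id L], [Y → Y . Y] }  — shift
  I4: { [L → . Y Y], [Y → . , A id], [Y → . Y Y], [Y → . id L], [Y → id . L] }  — shift
  I5: { [Y → id L .] }  — reduce
  I6: { [L → Y Y .], [Y → . , A id], [Y → . Y Y], [Y → . id L], [Y → Y . Y], [Y → Y Y .] }  — shift, 2 reduces
  I7: { [Y → . , A id], [Y → . Y Y], [Y → . id L], [Y → Y . Y], [Y → Y Y .] }  — shift, reduce
  I8: { [A → * .] }  — reduce
  I9: { [A → / .] }  — reduce
  I10: { [Y → , A . id] }  — shift
  I11: { [A → Y . id], [Y → . , A id], [Y → . Y Y], [Y → . id L], [Y → Y . Y] }  — shift
  I12: { [A → Y id .], [L → . Y Y], [Y → . , A id], [Y → . Y Y], [Y → . id L], [Y → id . L] }  — shift, reduce
  I13: { [Y → , A id .] }  — reduce

I6 contains complete items [L → Y Y .], [Y → Y Y .] — reduce-reduce conflict.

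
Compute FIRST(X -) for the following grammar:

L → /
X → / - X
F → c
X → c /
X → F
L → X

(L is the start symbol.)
{ '/', 'c' }

FIRST sets of the non-terminals involved (from the grammar, by fixed-point iteration):
  FIRST(X) = { '/', 'c' }

To compute FIRST(X -), process the symbols left to right:
Symbol X is a non-terminal. Add FIRST(X) \ {ε} = { '/', 'c' }
X is not nullable (ε ∉ FIRST(X)), so stop here.
FIRST(X -) = { '/', 'c' }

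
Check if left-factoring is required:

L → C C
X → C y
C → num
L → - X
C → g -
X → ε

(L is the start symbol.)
Left-factoring is needed when two productions for the same non-terminal
share a common prefix on the right-hand side.

Productions for L:
  L → C C
  L → - X
Productions for X:
  X → C y
  X → ε
Productions for C:
  C → num
  C → g -

No common prefixes found.

Answer: No, left-factoring is not needed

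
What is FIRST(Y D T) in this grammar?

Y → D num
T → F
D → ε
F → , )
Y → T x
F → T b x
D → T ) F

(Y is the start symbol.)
{ ',', 'num' }

FIRST sets of the non-terminals involved (from the grammar, by fixed-point iteration):
  FIRST(Y) = { ',', 'num' }

To compute FIRST(Y D T), process the symbols left to right:
Symbol Y is a non-terminal. Add FIRST(Y) \ {ε} = { ',', 'num' }
Y is not nullable (ε ∉ FIRST(Y)), so stop here.
FIRST(Y D T) = { ',', 'num' }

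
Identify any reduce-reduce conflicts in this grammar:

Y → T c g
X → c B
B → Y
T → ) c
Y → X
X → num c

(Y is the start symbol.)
No reduce-reduce conflicts

A reduce-reduce conflict occurs when an LR(0) state has two complete items [A → α .] and [B → β .] — both call for a reduction, and with no lookahead the parser cannot choose between them.

Augment with Y' → Y and build the canonical LR(0) collection (I0 = CLOSURE({[Y' → . Y]}), then GOTO on every symbol after a dot until no new states appear). It has 13 states:
  I0: { [T → . ) c], [X → . c B], [X → . num c], [Y → . T c g], [Y → . X], [Y' → . Y] }  — shift
  I1: { [T → ) . c] }  — shift
  I2: { [Y → T . c g] }  — shift
  I3: { [Y → X .] }  — reduce
  I4: { [Y' → Y .] }  — accept
  I5: { [B → . Y], [T → . ) c], [X → . c B], [X → . num c], [X → c . B], [Y → . T c g], [Y → . X] }  — shift
  I6: { [X → num . c] }  — shift
  I7: { [X → num c .] }  — reduce
  I8: { [X → c B .] }  — reduce
  I9: { [B → Y .] }  — reduce
  I10: { [Y → T c . g] }  — shift
  I11: { [Y → T c g .] }  — reduce
  I12: { [T → ) c .] }  — reduce

No state contains more than one complete item.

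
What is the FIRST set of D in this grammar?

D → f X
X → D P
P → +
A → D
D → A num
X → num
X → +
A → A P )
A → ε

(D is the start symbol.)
To compute FIRST(D), examine every production with D on the left-hand side, reading each right-hand side left to right until a non-nullable symbol is reached.

FIRST sets of the other non-terminals involved (by the same procedure, iterated to a fixed point):
  FIRST(A) = { '+', 'f', 'num', ε }

From D → f X:
  - f is a terminal: add 'f' and stop
From D → A num:
  - A is a non-terminal: add FIRST(A) \ {ε} = { '+', 'f', 'num' }
    A is nullable, so continue to the next symbol
  - num is a terminal: add 'num' and stop

Collecting: FIRST(D) = { '+', 'f', 'num' }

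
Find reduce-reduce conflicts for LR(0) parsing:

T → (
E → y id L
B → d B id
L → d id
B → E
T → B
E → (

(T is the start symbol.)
Yes — I1: [E → ( .] vs [T → ( .]

Augment with T' → T and build the canonical LR(0) collection (I0 = CLOSURE({[T' → . T]}), then GOTO on every symbol after a dot until no new states appear). It has 14 states:
  I0: { [B → . E], [B → . d B id], [E → . (], [E → . y id L], [T → . (], [T → . B], [T' → . T] }  — shift
  I1: { [E → ( .], [T → ( .] }  — 2 reduces
  I2: { [T → B .] }  — reduce
  I3: { [B → E .] }  — reduce
  I4: { [T' → T .] }  — accept
  I5: { [B → . E], [B → . d B id], [B → d . B id], [E → . (], [E → . y id L] }  — shift
  I6: { [E → y . id L] }  — shift
  I7: { [E → y id . L], [L → . d id] }  — shift
  I8: { [E → y id L .] }  — reduce
  I9: { [L → d . id] }  — shift
  I10: { [L → d id .] }  — reduce
  I11: { [E → ( .] }  — reduce
  I12: { [B → d B . id] }  — shift
  I13: { [B → d B id .] }  — reduce

I1 contains complete items [E → ( .], [T → ( .] — reduce-reduce conflict.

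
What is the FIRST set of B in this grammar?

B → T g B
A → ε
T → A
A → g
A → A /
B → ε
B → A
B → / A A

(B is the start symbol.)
{ '/', 'g', ε }

To compute FIRST(B), examine every production with B on the left-hand side, reading each right-hand side left to right until a non-nullable symbol is reached.

FIRST sets of the other non-terminals involved (by the same procedure, iterated to a fixed point):
  FIRST(T) = { '/', 'g', ε }
  FIRST(A) = { '/', 'g', ε }

From B → T g B:
  - T is a non-terminal: add FIRST(T) \ {ε} = { '/', 'g' }
    T is nullable, so continue to the next symbol
  - g is a terminal: add 'g' and stop
From B → ε:
  - ε-production, so ε ∈ FIRST(B)
From B → A:
  - A is a non-terminal: add FIRST(A) \ {ε} = { '/', 'g' }
    A is nullable and nothing follows, so the whole right-hand side can vanish: ε ∈ FIRST(B)
From B → / A A:
  - '/' is a terminal: add '/' and stop

Collecting: FIRST(B) = { '/', 'g', ε }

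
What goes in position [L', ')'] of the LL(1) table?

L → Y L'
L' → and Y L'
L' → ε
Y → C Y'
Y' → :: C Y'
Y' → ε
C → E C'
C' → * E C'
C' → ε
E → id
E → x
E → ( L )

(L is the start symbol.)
L' → ε

To find M[L', ')'], we find productions for L' where ')' is in the predict set (PREDICT(N → α) = (FIRST(α) \ {ε}) ∪ (FOLLOW(N) if α ⇒* ε)).

Relevant sets:
  FOLLOW(L') = { $, ')' }

L' → and Y L': PREDICT = { 'and' }
L' → ε: PREDICT = { $, ')' }
  ')' is in predict set, so this production goes in M[L', ')']

M[L', ')'] = L' → ε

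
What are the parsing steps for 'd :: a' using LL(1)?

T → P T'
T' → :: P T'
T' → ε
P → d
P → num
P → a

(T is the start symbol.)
LL(1) parsing maintains a stack (initially the start symbol over $) and the input. At each step: if the stack top is a terminal, match it against the current input token; if it is a non-terminal N, replace it with the RHS of M[N, lookahead] (the unique production whose predict set contains the lookahead).

Stack is shown with the top on the left.

Stack      Input     Action
---------------------------
T $        d :: a $  output T → P T'
P T' $     d :: a $  output P → d
d T' $     d :: a $  match 'd'
T' $       :: a $    output T' → :: P T'
:: P T' $  :: a $    match '::'
P T' $     a $       output P → a
a T' $     a $       match 'a'
T' $       $         output T' → ε
$          $         accept

The string is accepted.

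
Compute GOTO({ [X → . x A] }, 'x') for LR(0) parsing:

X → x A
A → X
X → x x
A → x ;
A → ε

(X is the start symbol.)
GOTO(I, 'x') = CLOSURE({ [A → αX.β] : [A → α.Xβ] ∈ I, X = 'x' })

Items with dot before 'x', with the dot advanced:
  [X → . x A] → [X → x . A]
Closure of the advanced items:
  [X → x . A] has the dot before A: add [A → . X], [A → . x ;], [A → .]
  [A → . X] has the dot before X: add [X → . x A], [X → . x x]

GOTO = { [A → . X], [A → . x ;], [A → .], [X → . x A], [X → . x x], [X → x . A] }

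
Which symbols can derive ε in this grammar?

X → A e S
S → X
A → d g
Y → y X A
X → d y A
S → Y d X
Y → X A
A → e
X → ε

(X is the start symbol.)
ε-productions: X → ε
So X is immediately nullable.
S → X: every symbol on the right is nullable, so S is nullable too.
No further non-terminal can be added: every production for the remaining non-terminals contains a terminal or a non-nullable non-terminal.
Nullable = { 'S', 'X' }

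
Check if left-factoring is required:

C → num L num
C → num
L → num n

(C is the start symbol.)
Yes, C has productions with common prefix 'num'

Left-factoring is needed when two productions for the same non-terminal
share a common prefix on the right-hand side.

Productions for C:
  C → num L num
  C → num

Found common prefix 'num' in productions for C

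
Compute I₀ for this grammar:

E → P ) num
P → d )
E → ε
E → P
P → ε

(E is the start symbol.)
First, augment the grammar with E' → E
I₀ = CLOSURE({ [E' → . E] }):
  [E' → . E] has the dot before E: add [E → . P ) num], [E → .], [E → . P]
  [E → . P ) num] has the dot before P: add [P → . d )], [P → .]
No further items can be added.

I₀ = { [E → . P ) num], [E → . P], [E → .], [E' → . E], [P → . d )], [P → .] }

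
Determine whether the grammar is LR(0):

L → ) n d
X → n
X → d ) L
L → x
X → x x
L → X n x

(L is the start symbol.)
Augment with L' → L and build the canonical LR(0) collection (I0 = CLOSURE({[L' → . L]}), then GOTO on every symbol after a dot until no new states appear). It has 14 states:
  I0: { [L → . ) n d], [L → . X n x], [L → . x], [L' → . L], [X → . d ) L], [X → . n], [X → . x x] }  — shift
  I1: { [L → ) . n d] }  — shift
  I2: { [L' → L .] }  — accept
  I3: { [L → X . n x] }  — shift
  I4: { [X → d . ) L] }  — shift
  I5: { [X → n .] }  — reduce
  I6: { [L → x .], [X → x . x] }  — shift, reduce
  I7: { [X → x x .] }  — reduce
  I8: { [L → . ) n d], [L → . X n x], [L → . x], [X → . d ) L], [X → . n], [X → . x x], [X → d ) . L] }  — shift
  I9: { [X → d ) L .] }  — reduce
  I10: { [L → X n . x] }  — shift
  I11: { [L → X n x .] }  — reduce
  I12: { [L → ) n . d] }  — shift
  I13: { [L → ) n d .] }  — reduce

Conflict in state I6:
  Shift-reduce conflict between [L → x .] and [X → x . x]
So the grammar is NOT LR(0).

Answer: No. Shift-reduce conflict between [L → x .] and [X → x . x]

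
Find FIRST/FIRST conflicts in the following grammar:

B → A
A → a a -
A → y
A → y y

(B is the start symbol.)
Yes. A → y / A → y y on { 'y' }

A FIRST/FIRST conflict occurs when two productions N → α and N → β for the same non-terminal have FIRST(α) ∩ FIRST(β) ≠ ∅ (with ε ∈ FIRST of a nullable right-hand side, so two nullable alternatives also conflict).

Productions for A:
  A → a a -: FIRST = { 'a' }
  A → y: FIRST = { 'y' }
  A → y y: FIRST = { 'y' }
B has only one production, so no FIRST/FIRST conflict is possible there.

Conflict for A: A → y and A → y y
  Overlap: { 'y' }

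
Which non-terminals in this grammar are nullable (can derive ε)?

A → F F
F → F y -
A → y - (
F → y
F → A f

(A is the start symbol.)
None

A non-terminal is nullable if it can derive ε (the empty string): either it has an ε-production, or it has a production whose right-hand side consists entirely of nullable non-terminals.

There are no ε-productions, so no non-terminal can derive ε.
No non-terminals are nullable.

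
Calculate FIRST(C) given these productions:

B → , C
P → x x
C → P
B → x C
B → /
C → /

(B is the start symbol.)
{ '/', 'x' }

FIRST sets of the other non-terminals involved (by the same procedure, iterated to a fixed point):
  FIRST(P) = { 'x' }

From C → P:
  - P is a non-terminal: add FIRST(P) \ {ε} = { 'x' }
    P is not nullable, so stop
From C → /:
  - '/' is a terminal: add '/' and stop

Collecting: FIRST(C) = { '/', 'x' }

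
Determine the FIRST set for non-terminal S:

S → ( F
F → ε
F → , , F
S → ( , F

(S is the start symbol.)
From S → ( F:
  - '(' is a terminal: add '(' and stop
From S → ( , F:
  - '(' is a terminal: add '(' and stop

Collecting: FIRST(S) = { '(' }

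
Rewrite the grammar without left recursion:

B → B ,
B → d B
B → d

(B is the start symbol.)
B is directly left-recursive. The standard transformation for
  A → A α₁ | ... | A α_m | β₁ | ... | β_n
is
  A  → β₁ A' | ... | β_n A'
  A' → α₁ A' | ... | α_m A' | ε

B → d B becomes B → d B B'
B → d becomes B → d B'
B → B , becomes B' → , B'
Add B' → ε

Resulting grammar:
B → d B B'
B → d B'
B' → , B'
B' → ε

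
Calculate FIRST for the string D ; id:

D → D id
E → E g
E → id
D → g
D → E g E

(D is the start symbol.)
{ 'g', 'id' }

FIRST sets of the non-terminals involved (from the grammar, by fixed-point iteration):
  FIRST(D) = { 'g', 'id' }

To compute FIRST(D ; id), process the symbols left to right:
Symbol D is a non-terminal. Add FIRST(D) \ {ε} = { 'g', 'id' }
D is not nullable (ε ∉ FIRST(D)), so stop here.
FIRST(D ; id) = { 'g', 'id' }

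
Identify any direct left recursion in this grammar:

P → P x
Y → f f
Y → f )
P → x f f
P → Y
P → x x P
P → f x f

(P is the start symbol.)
Direct left recursion occurs when N → N α for some non-terminal N (the right-hand side begins with the left-hand side itself).

P → P x: LEFT RECURSIVE (starts with P)
Y → f f: starts with f
Y → f ): starts with f
P → x f f: starts with x
P → Y: starts with Y
P → x x P: starts with x
P → f x f: starts with f

The grammar has direct left recursion on: P.

Answer: Yes, P is left-recursive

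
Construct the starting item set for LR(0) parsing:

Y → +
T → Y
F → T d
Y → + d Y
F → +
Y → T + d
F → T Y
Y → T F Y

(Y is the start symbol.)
First, augment the grammar with Y' → Y
I₀ = CLOSURE({ [Y' → . Y] }):
  [Y' → . Y] has the dot before Y: add [Y → . +], [Y → . + d Y], [Y → . T + d], [Y → . T F Y]
  [Y → . T + d] has the dot before T: add [T → . Y]
No further items can be added.

I₀ = { [T → . Y], [Y → . + d Y], [Y → . +], [Y → . T + d], [Y → . T F Y], [Y' → . Y] }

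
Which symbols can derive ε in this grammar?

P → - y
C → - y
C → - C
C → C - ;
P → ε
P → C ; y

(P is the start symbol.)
{ 'P' }

ε-productions: P → ε
So P is immediately nullable.
No further non-terminal can be added: every production for the remaining non-terminals contains a terminal or a non-nullable non-terminal.
Nullable = { 'P' }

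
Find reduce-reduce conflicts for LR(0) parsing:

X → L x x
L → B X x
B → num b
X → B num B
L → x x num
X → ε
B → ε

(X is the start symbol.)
Yes — I0: [B → .] vs [X → .]; I1: [B → .] vs [X → .]

A reduce-reduce conflict occurs when an LR(0) state has two complete items [A → α .] and [B → β .] — both call for a reduction, and with no lookahead the parser cannot choose between them.

Augment with X' → X and build the canonical LR(0) collection (I0 = CLOSURE({[X' → . X]}), then GOTO on every symbol after a dot until no new states appear). It has 15 states:
  I0: { [B → . num b], [B → .], [L → . B X x], [L → . x x num], [X → . B num B], [X → . L x x], [X → .], [X' → . X] }  — shift, 2 reduces
  I1: { [B → . num b], [B → .], [L → . B X x], [L → . x x num], [L → B . X x], [X → . B num B], [X → . L x x], [X → .], [X → B . num B] }  — shift, 2 reduces
  I2: { [X → L . x x] }  — shift
  I3: { [X' → X .] }  — accept
  I4: { [B → num . b] }  — shift
  I5: { [L → x . x num] }  — shift
  I6: { [L → x x . num] }  — shift
  I7: { [L → x x num .] }  — reduce
  I8: { [B → num b .] }  — reduce
  I9: { [X → L x . x] }  — shift
  I10: { [X → L x x .] }  — reduce
  I11: { [L → B X . x] }  — shift
  I12: { [B → . num b], [B → .], [B → num . b], [X → B num . B] }  — shift, reduce
  I13: { [X → B num B .] }  — reduce
  I14: { [L → B X x .] }  — reduce

I0 contains complete items [B → .], [X → .] — reduce-reduce conflict.
I1 contains complete items [B → .], [X → .] — reduce-reduce conflict.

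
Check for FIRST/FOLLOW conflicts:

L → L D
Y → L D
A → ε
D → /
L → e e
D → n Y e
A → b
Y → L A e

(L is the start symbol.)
No FIRST/FOLLOW conflicts.

Nullable non-terminals: A.

A: nullable alternative(s) A → ε; FOLLOW(A) = { 'e' }
  A → ε: FIRST \ {ε} = { } — this is the only nullable alternative, skip
  A → b: FIRST \ {ε} = { 'b' } — disjoint from FOLLOW(A)

D, L, Y have no nullable alternative, so no FIRST/FOLLOW check is needed there.

No FIRST/FOLLOW conflicts found.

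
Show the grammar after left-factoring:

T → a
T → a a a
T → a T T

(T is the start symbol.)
T → a T'
T' → ε
T' → a a
T' → T T

Left-factoring transforms A → αβ₁ | αβ₂ into A → αA' and A' → β₁ | β₂
(α is the longest common prefix among the alternatives). Repeat until
no nonterminal has two alternatives with a common prefix.

Round 1: T has alternatives sharing prefix 'a'. Introduce T': T → a T'
  Add: T' → ε
  Add: T' → a a
  Add: T' → T T

No remaining common prefixes — done.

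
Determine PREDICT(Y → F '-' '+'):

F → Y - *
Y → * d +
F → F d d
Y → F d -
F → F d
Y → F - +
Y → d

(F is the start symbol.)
PREDICT(Y → F '-' '+') = (FIRST(RHS) \ {ε}) ∪ (FOLLOW(Y) if ε ∈ FIRST(RHS), i.e. RHS ⇒* ε)
FIRST(F) = { '*', 'd' }
FIRST(F '-' '+') = { '*', 'd' }
ε ∉ FIRST(F '-' '+'), so FOLLOW(Y) is not added.
PREDICT(Y → F '-' '+') = { '*', 'd' }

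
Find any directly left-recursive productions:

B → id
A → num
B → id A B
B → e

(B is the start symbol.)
Direct left recursion occurs when N → N α for some non-terminal N (the right-hand side begins with the left-hand side itself).

B → id: starts with id
A → num: starts with num
B → id A B: starts with id
B → e: starts with e

No direct left recursion found.

Answer: No direct left recursion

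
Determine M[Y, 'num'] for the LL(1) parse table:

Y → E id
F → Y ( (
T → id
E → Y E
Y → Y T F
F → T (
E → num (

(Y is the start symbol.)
To find M[Y, 'num'], we find productions for Y where 'num' is in the predict set (PREDICT(N → α) = (FIRST(α) \ {ε}) ∪ (FOLLOW(N) if α ⇒* ε)).

Relevant sets:
  FIRST(E) = { 'num' }
  FIRST(Y) = { 'num' }

Y → E id: PREDICT = { 'num' }
  'num' is in predict set, so this production goes in M[Y, 'num']
Y → Y T F: PREDICT = { 'num' }
  'num' is in predict set, so this production goes in M[Y, 'num']

M[Y, 'num'] = Y → E id, Y → Y T F  (a multiply-defined cell — the grammar is not LL(1))

Answer: Y → E id, Y → Y T F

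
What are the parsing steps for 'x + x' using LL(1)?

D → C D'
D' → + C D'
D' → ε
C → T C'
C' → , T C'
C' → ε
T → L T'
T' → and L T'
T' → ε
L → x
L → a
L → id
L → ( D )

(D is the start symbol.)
Stack is shown with the top on the left.

Stack         Input    Action
-----------------------------
D $           x + x $  output D → C D'
C D' $        x + x $  output C → T C'
T C' D' $     x + x $  output T → L T'
L T' C' D' $  x + x $  output L → x
x T' C' D' $  x + x $  match 'x'
T' C' D' $    + x $    output T' → ε
C' D' $       + x $    output C' → ε
D' $          + x $    output D' → + C D'
+ C D' $      + x $    match '+'
C D' $        x $      output C → T C'
T C' D' $     x $      output T → L T'
L T' C' D' $  x $      output L → x
x T' C' D' $  x $      match 'x'
T' C' D' $    $        output T' → ε
C' D' $       $        output C' → ε
D' $          $        output D' → ε
$             $        accept

The string is accepted.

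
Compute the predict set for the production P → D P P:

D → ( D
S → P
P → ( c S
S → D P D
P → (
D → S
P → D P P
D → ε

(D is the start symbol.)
{ '(' }

PREDICT(P → D P P) = (FIRST(RHS) \ {ε}) ∪ (FOLLOW(P) if ε ∈ FIRST(RHS), i.e. RHS ⇒* ε)
FIRST(D) = { '(', ε }
FIRST(P) = { '(' }
FIRST(D P P) = { '(' }
ε ∉ FIRST(D P P), so FOLLOW(P) is not added.
PREDICT(P → D P P) = { '(' }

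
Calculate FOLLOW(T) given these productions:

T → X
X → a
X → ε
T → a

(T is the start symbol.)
{ $ }

T is the start symbol, so $ ∈ FOLLOW(T).
T does not occur on any right-hand side.

Taking the union: FOLLOW(T) = { $ }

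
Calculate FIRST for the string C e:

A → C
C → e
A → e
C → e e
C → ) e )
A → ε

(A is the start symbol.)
{ ')', 'e' }

FIRST sets of the non-terminals involved (from the grammar, by fixed-point iteration):
  FIRST(C) = { ')', 'e' }

To compute FIRST(C e), process the symbols left to right:
Symbol C is a non-terminal. Add FIRST(C) \ {ε} = { ')', 'e' }
C is not nullable (ε ∉ FIRST(C)), so stop here.
FIRST(C e) = { ')', 'e' }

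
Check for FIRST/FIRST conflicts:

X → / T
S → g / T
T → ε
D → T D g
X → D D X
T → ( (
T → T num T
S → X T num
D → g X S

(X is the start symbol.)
A FIRST/FIRST conflict occurs when two productions N → α and N → β for the same non-terminal have FIRST(α) ∩ FIRST(β) ≠ ∅ (with ε ∈ FIRST of a nullable right-hand side, so two nullable alternatives also conflict).

FIRST sets of the non-terminals at (or reachable through a nullable prefix from) the front of some alternative:
  FIRST(D) = { '(', 'g', 'num' }
  FIRST(X) = { '(', '/', 'g', 'num' }
  FIRST(T) = { '(', 'num', ε }

Productions for X:
  X → / T: FIRST = { '/' }
  X → D D X: FIRST = { '(', 'g', 'num' }
Productions for S:
  S → g / T: FIRST = { 'g' }
  S → X T num: FIRST = { '(', '/', 'g', 'num' }
Productions for T:
  T → ε: FIRST = { ε }
  T → ( (: FIRST = { '(' }
  T → T num T: FIRST = { '(', 'num' }
Productions for D:
  D → T D g: FIRST = { '(', 'g', 'num' }
  D → g X S: FIRST = { 'g' }

Conflict for S: S → g / T and S → X T num
  Overlap: { 'g' }
Conflict for T: T → ( ( and T → T num T
  Overlap: { '(' }
Conflict for D: D → T D g and D → g X S
  Overlap: { 'g' }

Answer: Yes. S → g '/' T / S → X T num on { 'g' }; T → '(' '(' / T → T num T on { '(' }; D → T D g / D → g X S on { 'g' }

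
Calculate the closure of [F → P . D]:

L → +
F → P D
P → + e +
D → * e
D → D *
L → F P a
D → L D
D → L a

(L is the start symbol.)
{ [D → . * e], [D → . D *], [D → . L D], [D → . L a], [F → . P D], [F → P . D], [L → . +], [L → . F P a], [P → . + e +] }

To compute CLOSURE, for each item [A → α.Bβ] where B is a non-terminal, add [B → .γ] for all productions B → γ; repeat for the newly added items until nothing changes.

Start with: [F → P . D]
  [F → P . D] has the dot before D: add [D → . * e], [D → . D *], [D → . L D], [D → . L a]
  [D → . L D] has the dot before L: add [L → . +], [L → . F P a]
  [L → . F P a] has the dot before F: add [F → . P D]
  [F → . P D] has the dot before P: add [P → . + e +]
No further items can be added.

CLOSURE = { [D → . * e], [D → . D *], [D → . L D], [D → . L a], [F → . P D], [F → P . D], [L → . +], [L → . F P a], [P → . + e +] }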